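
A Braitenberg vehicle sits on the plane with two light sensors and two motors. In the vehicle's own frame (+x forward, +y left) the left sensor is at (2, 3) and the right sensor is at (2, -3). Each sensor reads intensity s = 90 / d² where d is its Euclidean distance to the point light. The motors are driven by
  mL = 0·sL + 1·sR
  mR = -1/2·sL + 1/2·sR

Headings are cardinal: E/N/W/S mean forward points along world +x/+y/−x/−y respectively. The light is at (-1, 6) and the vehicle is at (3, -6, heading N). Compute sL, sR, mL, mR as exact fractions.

left sensor world pos  = (0, -4); dL² = 101
right sensor world pos = (6, -4); dR² = 149
sL = 90/101 = 90/101
sR = 90/149 = 90/149
mL = 0·sL + 1·sR = 90/149
mR = -1/2·sL + 1/2·sR = -2160/15049

90/101 90/149 90/149 -2160/15049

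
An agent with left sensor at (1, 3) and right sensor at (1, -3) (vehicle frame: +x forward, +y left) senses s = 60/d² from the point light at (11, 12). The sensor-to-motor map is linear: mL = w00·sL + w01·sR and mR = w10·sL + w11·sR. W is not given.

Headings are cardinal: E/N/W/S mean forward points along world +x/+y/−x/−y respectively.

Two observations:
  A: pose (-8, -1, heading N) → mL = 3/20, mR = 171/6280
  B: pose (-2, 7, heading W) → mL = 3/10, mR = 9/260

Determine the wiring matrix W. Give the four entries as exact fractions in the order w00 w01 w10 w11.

0 1 -1/2 1/2

obs A: pose=(-8,-1,N) → sL=15/157, sR=3/20, mL=3/20, mR=171/6280
obs B: pose=(-2,7,W) → sL=3/13, sR=3/10, mL=3/10, mR=9/260
sensor matrix S = [[15/157, 3/20], [3/13, 3/10]]; det S = -243/40820
solve [mL_A; mL_B] = S·[w00; w01] and [mR_A; mR_B] = S·[w10; w11]:
  w00 = 0, w01 = 1, w10 = -1/2, w11 = 1/2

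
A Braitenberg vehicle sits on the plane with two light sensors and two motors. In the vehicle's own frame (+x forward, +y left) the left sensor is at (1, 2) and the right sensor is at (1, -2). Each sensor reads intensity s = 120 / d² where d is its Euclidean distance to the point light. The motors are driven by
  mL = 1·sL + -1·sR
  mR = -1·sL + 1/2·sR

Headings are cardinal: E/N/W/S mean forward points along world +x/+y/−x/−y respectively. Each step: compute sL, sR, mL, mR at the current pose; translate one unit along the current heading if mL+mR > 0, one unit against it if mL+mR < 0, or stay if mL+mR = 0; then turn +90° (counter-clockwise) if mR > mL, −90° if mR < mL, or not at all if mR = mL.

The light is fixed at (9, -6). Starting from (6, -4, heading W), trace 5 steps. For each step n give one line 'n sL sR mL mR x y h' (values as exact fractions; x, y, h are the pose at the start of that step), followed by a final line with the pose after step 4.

n=0: pose=(6,-4,W); sL=15/2, sR=15/4; mL=15/4, mR=-45/8; mL+mR=-15/8 → advance -1; mR−mL=-75/8 → turn -1·90°
n=1: pose=(7,-4,N); sL=24/5, sR=40/3; mL=-128/15, mR=28/15; mL+mR=-20/3 → advance -1; mR−mL=52/5 → turn +1·90°
n=2: pose=(7,-5,W); sL=12, sR=20/3; mL=16/3, mR=-26/3; mL+mR=-10/3 → advance -1; mR−mL=-14 → turn -1·90°
n=3: pose=(8,-5,N); sL=120/13, sR=24; mL=-192/13, mR=36/13; mL+mR=-12 → advance -1; mR−mL=228/13 → turn +1·90°
n=4: pose=(8,-6,W); sL=15, sR=15; mL=0, mR=-15/2; mL+mR=-15/2 → advance -1; mR−mL=-15/2 → turn -1·90°

0 15/2 15/4 15/4 -45/8 6 -4 W
1 24/5 40/3 -128/15 28/15 7 -4 N
2 12 20/3 16/3 -26/3 7 -5 W
3 120/13 24 -192/13 36/13 8 -5 N
4 15 15 0 -15/2 8 -6 W
final 9 -6 N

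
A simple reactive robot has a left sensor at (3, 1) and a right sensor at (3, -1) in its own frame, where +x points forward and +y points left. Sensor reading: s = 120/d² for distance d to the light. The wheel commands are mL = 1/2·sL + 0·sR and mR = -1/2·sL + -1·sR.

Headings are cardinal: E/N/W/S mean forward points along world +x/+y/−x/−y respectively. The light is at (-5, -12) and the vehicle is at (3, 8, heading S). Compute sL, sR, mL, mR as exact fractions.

12/37 60/169 6/37 -3234/6253

left sensor world pos  = (4, 5); dL² = 370
right sensor world pos = (2, 5); dR² = 338
sL = 120/370 = 12/37
sR = 120/338 = 60/169
mL = 1/2·sL + 0·sR = 6/37
mR = -1/2·sL + -1·sR = -3234/6253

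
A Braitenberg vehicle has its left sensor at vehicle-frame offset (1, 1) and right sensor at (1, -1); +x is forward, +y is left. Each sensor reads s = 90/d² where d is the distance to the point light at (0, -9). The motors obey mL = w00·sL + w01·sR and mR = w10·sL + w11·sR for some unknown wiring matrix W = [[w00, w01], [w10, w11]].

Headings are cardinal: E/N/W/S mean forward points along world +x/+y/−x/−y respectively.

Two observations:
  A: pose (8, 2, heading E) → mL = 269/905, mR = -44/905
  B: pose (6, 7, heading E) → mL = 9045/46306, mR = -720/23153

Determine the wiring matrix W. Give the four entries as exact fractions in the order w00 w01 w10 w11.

obs A: pose=(8,2,E) → sL=2/5, sR=90/181, mL=269/905, mR=-44/905
obs B: pose=(6,7,E) → sL=45/169, sR=45/137, mL=9045/46306, mR=-720/23153
sensor matrix S = [[2/5, 90/181], [45/169, 45/137]]; det S = -4248/4190693
solve [mL_A; mL_B] = S·[w00; w01] and [mR_A; mR_B] = S·[w10; w11]:
  w00 = -1/2, w01 = 1, w10 = 1/2, w11 = -1/2

-1/2 1 1/2 -1/2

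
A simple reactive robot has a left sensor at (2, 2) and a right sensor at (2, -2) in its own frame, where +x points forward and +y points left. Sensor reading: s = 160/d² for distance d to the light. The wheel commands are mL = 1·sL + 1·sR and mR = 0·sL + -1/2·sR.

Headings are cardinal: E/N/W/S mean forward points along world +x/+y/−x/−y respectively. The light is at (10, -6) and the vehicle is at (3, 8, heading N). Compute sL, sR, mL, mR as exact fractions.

160/337 160/281 98880/94697 -80/281

left sensor world pos  = (1, 10); dL² = 337
right sensor world pos = (5, 10); dR² = 281
sL = 160/337 = 160/337
sR = 160/281 = 160/281
mL = 1·sL + 1·sR = 98880/94697
mR = 0·sL + -1/2·sR = -80/281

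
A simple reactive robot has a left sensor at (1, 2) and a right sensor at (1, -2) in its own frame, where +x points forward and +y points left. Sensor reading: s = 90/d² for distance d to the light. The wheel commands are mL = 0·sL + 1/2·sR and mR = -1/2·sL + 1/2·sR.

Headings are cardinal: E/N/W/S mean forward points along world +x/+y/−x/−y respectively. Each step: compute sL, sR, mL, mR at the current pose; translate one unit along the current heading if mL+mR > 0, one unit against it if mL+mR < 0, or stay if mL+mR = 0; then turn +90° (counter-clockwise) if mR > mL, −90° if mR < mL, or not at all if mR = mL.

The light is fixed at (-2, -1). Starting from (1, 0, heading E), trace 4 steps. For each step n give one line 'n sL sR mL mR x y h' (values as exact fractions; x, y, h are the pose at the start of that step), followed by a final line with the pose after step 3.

0 18/5 90/17 45/17 72/85 1 0 E
1 5/2 45/2 45/4 10 2 0 S
2 90/13 90/13 45/13 0 2 -1 W
3 45 45/13 45/26 -270/13 1 -1 N
final 1 -2 E

n=0: pose=(1,0,E); sL=18/5, sR=90/17; mL=45/17, mR=72/85; mL+mR=297/85 → advance +1; mR−mL=-9/5 → turn -1·90°
n=1: pose=(2,0,S); sL=5/2, sR=45/2; mL=45/4, mR=10; mL+mR=85/4 → advance +1; mR−mL=-5/4 → turn -1·90°
n=2: pose=(2,-1,W); sL=90/13, sR=90/13; mL=45/13, mR=0; mL+mR=45/13 → advance +1; mR−mL=-45/13 → turn -1·90°
n=3: pose=(1,-1,N); sL=45, sR=45/13; mL=45/26, mR=-270/13; mL+mR=-495/26 → advance -1; mR−mL=-45/2 → turn -1·90°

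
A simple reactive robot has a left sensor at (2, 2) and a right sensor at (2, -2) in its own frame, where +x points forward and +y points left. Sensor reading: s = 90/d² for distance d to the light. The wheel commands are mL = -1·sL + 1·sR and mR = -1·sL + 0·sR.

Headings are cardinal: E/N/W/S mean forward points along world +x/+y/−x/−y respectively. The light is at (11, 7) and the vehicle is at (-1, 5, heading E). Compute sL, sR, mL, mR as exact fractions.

left sensor world pos  = (1, 7); dL² = 100
right sensor world pos = (1, 3); dR² = 116
sL = 90/100 = 9/10
sR = 90/116 = 45/58
mL = -1·sL + 1·sR = -18/145
mR = -1·sL + 0·sR = -9/10

9/10 45/58 -18/145 -9/10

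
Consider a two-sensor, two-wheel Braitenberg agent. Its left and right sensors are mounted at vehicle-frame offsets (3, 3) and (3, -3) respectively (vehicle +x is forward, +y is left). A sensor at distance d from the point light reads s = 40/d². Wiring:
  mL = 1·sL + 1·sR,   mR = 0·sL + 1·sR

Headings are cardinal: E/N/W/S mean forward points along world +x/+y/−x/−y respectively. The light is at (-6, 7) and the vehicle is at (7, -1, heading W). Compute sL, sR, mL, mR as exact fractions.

left sensor world pos  = (4, -4); dL² = 221
right sensor world pos = (4, 2); dR² = 125
sL = 40/221 = 40/221
sR = 40/125 = 8/25
mL = 1·sL + 1·sR = 2768/5525
mR = 0·sL + 1·sR = 8/25

40/221 8/25 2768/5525 8/25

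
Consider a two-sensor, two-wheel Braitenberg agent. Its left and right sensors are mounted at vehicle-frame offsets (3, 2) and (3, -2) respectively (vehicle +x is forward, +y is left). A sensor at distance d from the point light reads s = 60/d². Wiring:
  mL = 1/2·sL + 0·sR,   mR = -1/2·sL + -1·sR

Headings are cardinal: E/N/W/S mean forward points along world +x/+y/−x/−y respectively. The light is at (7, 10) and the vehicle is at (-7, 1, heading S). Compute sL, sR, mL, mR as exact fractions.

left sensor world pos  = (-5, -2); dL² = 288
right sensor world pos = (-9, -2); dR² = 400
sL = 60/288 = 5/24
sR = 60/400 = 3/20
mL = 1/2·sL + 0·sR = 5/48
mR = -1/2·sL + -1·sR = -61/240

5/24 3/20 5/48 -61/240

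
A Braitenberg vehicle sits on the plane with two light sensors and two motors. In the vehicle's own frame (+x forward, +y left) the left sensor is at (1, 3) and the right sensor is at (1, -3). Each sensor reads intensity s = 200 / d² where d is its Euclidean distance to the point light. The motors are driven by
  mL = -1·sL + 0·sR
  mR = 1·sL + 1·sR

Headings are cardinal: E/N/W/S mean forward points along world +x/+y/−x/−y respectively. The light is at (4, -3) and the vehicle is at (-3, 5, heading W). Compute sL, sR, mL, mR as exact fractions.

left sensor world pos  = (-4, 2); dL² = 89
right sensor world pos = (-4, 8); dR² = 185
sL = 200/89 = 200/89
sR = 200/185 = 40/37
mL = -1·sL + 0·sR = -200/89
mR = 1·sL + 1·sR = 10960/3293

200/89 40/37 -200/89 10960/3293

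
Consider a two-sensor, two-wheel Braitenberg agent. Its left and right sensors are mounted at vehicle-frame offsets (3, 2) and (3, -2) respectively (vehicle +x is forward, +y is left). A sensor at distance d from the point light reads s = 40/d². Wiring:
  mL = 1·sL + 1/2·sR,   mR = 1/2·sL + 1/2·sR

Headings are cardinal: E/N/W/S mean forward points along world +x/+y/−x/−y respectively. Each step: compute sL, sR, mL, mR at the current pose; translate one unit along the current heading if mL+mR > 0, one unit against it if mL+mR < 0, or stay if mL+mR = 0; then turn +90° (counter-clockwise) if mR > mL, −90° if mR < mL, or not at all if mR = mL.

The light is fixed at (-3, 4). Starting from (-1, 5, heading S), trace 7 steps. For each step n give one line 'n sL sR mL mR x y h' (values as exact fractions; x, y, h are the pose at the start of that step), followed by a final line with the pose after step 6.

0 2 10 7 6 -1 5 S
1 8 8 12 8 -1 4 W
2 4 20/9 46/9 28/9 -2 4 N
3 8/5 40/17 236/85 168/85 -2 5 E
4 2 10 7 6 -1 5 S
5 8 8 12 8 -1 4 W
6 4 20/9 46/9 28/9 -2 4 N
final -2 5 E

n=0: pose=(-1,5,S); sL=2, sR=10; mL=7, mR=6; mL+mR=13 → advance +1; mR−mL=-1 → turn -1·90°
n=1: pose=(-1,4,W); sL=8, sR=8; mL=12, mR=8; mL+mR=20 → advance +1; mR−mL=-4 → turn -1·90°
n=2: pose=(-2,4,N); sL=4, sR=20/9; mL=46/9, mR=28/9; mL+mR=74/9 → advance +1; mR−mL=-2 → turn -1·90°
n=3: pose=(-2,5,E); sL=8/5, sR=40/17; mL=236/85, mR=168/85; mL+mR=404/85 → advance +1; mR−mL=-4/5 → turn -1·90°
n=4: pose=(-1,5,S); sL=2, sR=10; mL=7, mR=6; mL+mR=13 → advance +1; mR−mL=-1 → turn -1·90°
n=5: pose=(-1,4,W); sL=8, sR=8; mL=12, mR=8; mL+mR=20 → advance +1; mR−mL=-4 → turn -1·90°
n=6: pose=(-2,4,N); sL=4, sR=20/9; mL=46/9, mR=28/9; mL+mR=74/9 → advance +1; mR−mL=-2 → turn -1·90°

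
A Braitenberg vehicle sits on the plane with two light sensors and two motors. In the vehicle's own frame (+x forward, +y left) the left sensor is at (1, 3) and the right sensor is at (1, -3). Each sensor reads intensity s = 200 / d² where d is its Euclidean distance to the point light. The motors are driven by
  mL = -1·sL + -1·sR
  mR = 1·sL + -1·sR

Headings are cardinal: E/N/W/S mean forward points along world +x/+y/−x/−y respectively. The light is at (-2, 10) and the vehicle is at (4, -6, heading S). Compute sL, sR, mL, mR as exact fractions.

20/37 100/149 -6680/5513 -720/5513

left sensor world pos  = (7, -7); dL² = 370
right sensor world pos = (1, -7); dR² = 298
sL = 200/370 = 20/37
sR = 200/298 = 100/149
mL = -1·sL + -1·sR = -6680/5513
mR = 1·sL + -1·sR = -720/5513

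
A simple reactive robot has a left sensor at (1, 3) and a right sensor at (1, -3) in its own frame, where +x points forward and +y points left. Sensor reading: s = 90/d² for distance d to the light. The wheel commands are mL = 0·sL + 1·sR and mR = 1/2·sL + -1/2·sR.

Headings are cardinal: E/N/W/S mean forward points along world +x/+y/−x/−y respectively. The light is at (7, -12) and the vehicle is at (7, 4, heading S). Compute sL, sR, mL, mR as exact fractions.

5/13 5/13 5/13 0

left sensor world pos  = (10, 3); dL² = 234
right sensor world pos = (4, 3); dR² = 234
sL = 90/234 = 5/13
sR = 90/234 = 5/13
mL = 0·sL + 1·sR = 5/13
mR = 1/2·sL + -1/2·sR = 0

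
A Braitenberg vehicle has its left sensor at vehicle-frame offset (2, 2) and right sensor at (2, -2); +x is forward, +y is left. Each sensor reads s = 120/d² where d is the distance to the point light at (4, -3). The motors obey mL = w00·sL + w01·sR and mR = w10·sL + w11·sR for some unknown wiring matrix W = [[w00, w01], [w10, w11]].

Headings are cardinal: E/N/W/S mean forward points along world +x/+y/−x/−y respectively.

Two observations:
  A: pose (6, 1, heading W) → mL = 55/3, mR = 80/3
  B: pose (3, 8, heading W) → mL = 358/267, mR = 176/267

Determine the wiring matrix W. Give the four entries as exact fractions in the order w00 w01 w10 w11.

obs A: pose=(6,1,W) → sL=30, sR=10/3, mL=55/3, mR=80/3
obs B: pose=(3,8,W) → sL=4/3, sR=60/89, mL=358/267, mR=176/267
sensor matrix S = [[30, 10/3], [4/3, 60/89]]; det S = 12640/801
solve [mL_A; mL_B] = S·[w00; w01] and [mR_A; mR_B] = S·[w10; w11]:
  w00 = 1/2, w01 = 1, w10 = 1, w11 = -1

1/2 1 1 -1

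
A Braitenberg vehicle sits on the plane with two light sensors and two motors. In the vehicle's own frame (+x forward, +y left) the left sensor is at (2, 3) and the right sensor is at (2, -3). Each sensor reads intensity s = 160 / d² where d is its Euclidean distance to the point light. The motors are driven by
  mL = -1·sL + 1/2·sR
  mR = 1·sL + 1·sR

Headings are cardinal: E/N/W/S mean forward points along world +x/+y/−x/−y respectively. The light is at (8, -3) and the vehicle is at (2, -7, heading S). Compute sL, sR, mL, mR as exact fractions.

32/9 160/117 -112/39 64/13

left sensor world pos  = (5, -9); dL² = 45
right sensor world pos = (-1, -9); dR² = 117
sL = 160/45 = 32/9
sR = 160/117 = 160/117
mL = -1·sL + 1/2·sR = -112/39
mR = 1·sL + 1·sR = 64/13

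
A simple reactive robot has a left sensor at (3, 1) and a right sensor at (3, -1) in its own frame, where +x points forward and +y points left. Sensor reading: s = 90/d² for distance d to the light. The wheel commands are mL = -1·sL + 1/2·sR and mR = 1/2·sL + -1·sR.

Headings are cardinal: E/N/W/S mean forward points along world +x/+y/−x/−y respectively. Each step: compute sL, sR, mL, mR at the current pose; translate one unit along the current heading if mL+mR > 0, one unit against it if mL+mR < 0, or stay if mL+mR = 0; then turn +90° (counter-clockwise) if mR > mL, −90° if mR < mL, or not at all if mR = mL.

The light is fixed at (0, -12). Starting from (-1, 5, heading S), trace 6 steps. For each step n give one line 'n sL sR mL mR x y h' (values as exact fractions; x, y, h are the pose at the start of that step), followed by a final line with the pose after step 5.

n=0: pose=(-1,5,S); sL=45/98, sR=9/20; mL=-459/1960, mR=-54/245; mL+mR=-891/1960 → advance -1; mR−mL=27/1960 → turn +1·90°
n=1: pose=(-1,6,E); sL=18/73, sR=90/293; mL=-1989/21389, mR=-3933/21389; mL+mR=-5922/21389 → advance -1; mR−mL=-1944/21389 → turn -1·90°
n=2: pose=(-2,6,S); sL=45/113, sR=5/13; mL=-605/2938, mR=-545/2938; mL+mR=-575/1469 → advance -1; mR−mL=30/1469 → turn +1·90°
n=3: pose=(-2,7,E); sL=90/401, sR=18/65; mL=-2241/26065, mR=-4293/26065; mL+mR=-6534/26065 → advance -1; mR−mL=-2052/26065 → turn -1·90°
n=4: pose=(-3,7,S); sL=9/26, sR=45/136; mL=-639/3536, mR=-279/1768; mL+mR=-1197/3536 → advance -1; mR−mL=81/3536 → turn +1·90°
n=5: pose=(-3,8,E); sL=10/49, sR=90/361; mL=-1405/17689, mR=-2605/17689; mL+mR=-4010/17689 → advance -1; mR−mL=-1200/17689 → turn -1·90°

0 45/98 9/20 -459/1960 -54/245 -1 5 S
1 18/73 90/293 -1989/21389 -3933/21389 -1 6 E
2 45/113 5/13 -605/2938 -545/2938 -2 6 S
3 90/401 18/65 -2241/26065 -4293/26065 -2 7 E
4 9/26 45/136 -639/3536 -279/1768 -3 7 S
5 10/49 90/361 -1405/17689 -2605/17689 -3 8 E
final -4 8 S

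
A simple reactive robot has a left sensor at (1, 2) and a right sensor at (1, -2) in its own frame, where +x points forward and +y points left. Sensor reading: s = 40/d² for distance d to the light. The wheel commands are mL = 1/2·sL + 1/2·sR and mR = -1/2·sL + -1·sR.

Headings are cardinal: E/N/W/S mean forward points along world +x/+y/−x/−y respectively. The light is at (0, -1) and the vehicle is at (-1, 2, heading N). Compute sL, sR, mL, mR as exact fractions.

left sensor world pos  = (-3, 3); dL² = 25
right sensor world pos = (1, 3); dR² = 17
sL = 40/25 = 8/5
sR = 40/17 = 40/17
mL = 1/2·sL + 1/2·sR = 168/85
mR = -1/2·sL + -1·sR = -268/85

8/5 40/17 168/85 -268/85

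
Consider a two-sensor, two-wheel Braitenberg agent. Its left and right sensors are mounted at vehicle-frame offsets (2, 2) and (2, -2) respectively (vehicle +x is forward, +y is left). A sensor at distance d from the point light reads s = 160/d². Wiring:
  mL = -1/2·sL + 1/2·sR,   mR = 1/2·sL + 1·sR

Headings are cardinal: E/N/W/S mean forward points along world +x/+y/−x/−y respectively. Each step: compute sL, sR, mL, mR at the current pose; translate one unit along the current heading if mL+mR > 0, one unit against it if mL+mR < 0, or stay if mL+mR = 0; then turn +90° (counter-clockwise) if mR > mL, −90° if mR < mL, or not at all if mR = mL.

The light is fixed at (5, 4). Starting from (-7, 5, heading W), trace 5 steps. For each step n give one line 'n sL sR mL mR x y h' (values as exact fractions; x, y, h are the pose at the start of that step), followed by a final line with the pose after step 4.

0 160/197 32/41 -128/8077 9584/8077 -7 5 W
1 80/61 80/113 -2080/6893 9400/6893 -8 5 S
2 32/25 32/25 0 48/25 -8 4 E
3 4/5 20/13 24/65 126/65 -7 4 N
4 160/197 32/41 -128/8077 9584/8077 -7 5 W
final -8 5 S

n=0: pose=(-7,5,W); sL=160/197, sR=32/41; mL=-128/8077, mR=9584/8077; mL+mR=48/41 → advance +1; mR−mL=9712/8077 → turn +1·90°
n=1: pose=(-8,5,S); sL=80/61, sR=80/113; mL=-2080/6893, mR=9400/6893; mL+mR=120/113 → advance +1; mR−mL=11480/6893 → turn +1·90°
n=2: pose=(-8,4,E); sL=32/25, sR=32/25; mL=0, mR=48/25; mL+mR=48/25 → advance +1; mR−mL=48/25 → turn +1·90°
n=3: pose=(-7,4,N); sL=4/5, sR=20/13; mL=24/65, mR=126/65; mL+mR=30/13 → advance +1; mR−mL=102/65 → turn +1·90°
n=4: pose=(-7,5,W); sL=160/197, sR=32/41; mL=-128/8077, mR=9584/8077; mL+mR=48/41 → advance +1; mR−mL=9712/8077 → turn +1·90°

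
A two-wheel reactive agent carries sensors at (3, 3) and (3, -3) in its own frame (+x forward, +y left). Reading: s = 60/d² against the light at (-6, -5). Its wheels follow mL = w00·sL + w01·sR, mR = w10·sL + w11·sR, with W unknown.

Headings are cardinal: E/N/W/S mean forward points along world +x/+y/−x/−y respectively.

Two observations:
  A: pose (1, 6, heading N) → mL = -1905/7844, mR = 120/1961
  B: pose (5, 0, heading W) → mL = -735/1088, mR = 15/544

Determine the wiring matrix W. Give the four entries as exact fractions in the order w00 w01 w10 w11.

-1/2 -1/2 -1/2 1

obs A: pose=(1,6,N) → sL=15/53, sR=15/74, mL=-1905/7844, mR=120/1961
obs B: pose=(5,0,W) → sL=15/17, sR=15/32, mL=-735/1088, mR=15/544
sensor matrix S = [[15/53, 15/74], [15/17, 15/32]]; det S = -49275/1066784
solve [mL_A; mL_B] = S·[w00; w01] and [mR_A; mR_B] = S·[w10; w11]:
  w00 = -1/2, w01 = -1/2, w10 = -1/2, w11 = 1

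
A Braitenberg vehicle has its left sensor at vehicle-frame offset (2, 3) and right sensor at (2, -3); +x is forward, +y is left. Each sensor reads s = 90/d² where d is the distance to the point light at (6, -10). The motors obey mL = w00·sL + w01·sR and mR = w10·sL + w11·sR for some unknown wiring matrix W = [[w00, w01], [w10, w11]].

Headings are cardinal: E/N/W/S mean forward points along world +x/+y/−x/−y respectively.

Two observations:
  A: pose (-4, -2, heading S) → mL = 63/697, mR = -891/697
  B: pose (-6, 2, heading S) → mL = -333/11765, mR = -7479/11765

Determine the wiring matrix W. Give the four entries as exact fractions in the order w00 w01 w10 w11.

1/2 -1 -1 -1/2

obs A: pose=(-4,-2,S) → sL=18/17, sR=18/41, mL=63/697, mR=-891/697
obs B: pose=(-6,2,S) → sL=90/181, sR=18/65, mL=-333/11765, mR=-7479/11765
sensor matrix S = [[18/17, 18/41], [90/181, 18/65]]; det S = 614304/8200205
solve [mL_A; mL_B] = S·[w00; w01] and [mR_A; mR_B] = S·[w10; w11]:
  w00 = 1/2, w01 = -1, w10 = -1, w11 = -1/2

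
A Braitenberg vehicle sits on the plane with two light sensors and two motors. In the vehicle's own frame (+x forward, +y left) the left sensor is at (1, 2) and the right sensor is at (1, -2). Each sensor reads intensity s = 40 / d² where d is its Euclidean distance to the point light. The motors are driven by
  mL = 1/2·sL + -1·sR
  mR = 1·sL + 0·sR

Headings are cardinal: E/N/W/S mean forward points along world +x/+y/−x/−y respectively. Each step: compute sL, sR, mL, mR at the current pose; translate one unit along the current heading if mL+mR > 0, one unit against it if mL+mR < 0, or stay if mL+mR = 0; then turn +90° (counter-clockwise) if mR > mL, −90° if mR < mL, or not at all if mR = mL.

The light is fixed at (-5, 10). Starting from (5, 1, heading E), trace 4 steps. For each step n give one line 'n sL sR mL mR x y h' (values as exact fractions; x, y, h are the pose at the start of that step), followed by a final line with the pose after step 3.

0 4/17 20/121 -98/2057 4/17 5 1 E
1 8/29 40/233 -228/6757 8/29 6 1 N
2 1/5 5/17 -33/170 1/5 6 2 W
3 8/45 8/29 -244/1305 8/45 5 2 S
final 5 3 E

n=0: pose=(5,1,E); sL=4/17, sR=20/121; mL=-98/2057, mR=4/17; mL+mR=386/2057 → advance +1; mR−mL=582/2057 → turn +1·90°
n=1: pose=(6,1,N); sL=8/29, sR=40/233; mL=-228/6757, mR=8/29; mL+mR=1636/6757 → advance +1; mR−mL=2092/6757 → turn +1·90°
n=2: pose=(6,2,W); sL=1/5, sR=5/17; mL=-33/170, mR=1/5; mL+mR=1/170 → advance +1; mR−mL=67/170 → turn +1·90°
n=3: pose=(5,2,S); sL=8/45, sR=8/29; mL=-244/1305, mR=8/45; mL+mR=-4/435 → advance -1; mR−mL=476/1305 → turn +1·90°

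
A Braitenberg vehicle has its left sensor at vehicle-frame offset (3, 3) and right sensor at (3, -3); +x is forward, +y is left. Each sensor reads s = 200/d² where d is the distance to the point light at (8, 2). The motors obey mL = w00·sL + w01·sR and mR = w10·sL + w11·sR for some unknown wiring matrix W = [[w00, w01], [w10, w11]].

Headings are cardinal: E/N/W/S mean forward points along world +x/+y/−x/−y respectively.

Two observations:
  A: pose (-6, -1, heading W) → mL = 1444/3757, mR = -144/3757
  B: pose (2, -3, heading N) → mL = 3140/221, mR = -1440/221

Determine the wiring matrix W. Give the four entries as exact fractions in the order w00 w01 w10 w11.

obs A: pose=(-6,-1,W) → sL=8/13, sR=200/289, mL=1444/3757, mR=-144/3757
obs B: pose=(2,-3,N) → sL=40/17, sR=200/13, mL=3140/221, mR=-1440/221
sensor matrix S = [[8/13, 200/289], [40/17, 200/13]]; det S = 6508800/830297
solve [mL_A; mL_B] = S·[w00; w01] and [mR_A; mR_B] = S·[w10; w11]:
  w00 = -1/2, w01 = 1, w10 = 1/2, w11 = -1/2

-1/2 1 1/2 -1/2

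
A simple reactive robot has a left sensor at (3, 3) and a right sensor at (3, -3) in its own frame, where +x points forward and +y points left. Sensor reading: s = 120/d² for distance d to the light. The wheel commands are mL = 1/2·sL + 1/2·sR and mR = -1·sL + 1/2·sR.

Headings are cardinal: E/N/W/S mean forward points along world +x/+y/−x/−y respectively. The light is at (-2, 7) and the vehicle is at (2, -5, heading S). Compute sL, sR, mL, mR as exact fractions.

left sensor world pos  = (5, -8); dL² = 274
right sensor world pos = (-1, -8); dR² = 226
sL = 120/274 = 60/137
sR = 120/226 = 60/113
mL = 1/2·sL + 1/2·sR = 7500/15481
mR = -1·sL + 1/2·sR = -2670/15481

60/137 60/113 7500/15481 -2670/15481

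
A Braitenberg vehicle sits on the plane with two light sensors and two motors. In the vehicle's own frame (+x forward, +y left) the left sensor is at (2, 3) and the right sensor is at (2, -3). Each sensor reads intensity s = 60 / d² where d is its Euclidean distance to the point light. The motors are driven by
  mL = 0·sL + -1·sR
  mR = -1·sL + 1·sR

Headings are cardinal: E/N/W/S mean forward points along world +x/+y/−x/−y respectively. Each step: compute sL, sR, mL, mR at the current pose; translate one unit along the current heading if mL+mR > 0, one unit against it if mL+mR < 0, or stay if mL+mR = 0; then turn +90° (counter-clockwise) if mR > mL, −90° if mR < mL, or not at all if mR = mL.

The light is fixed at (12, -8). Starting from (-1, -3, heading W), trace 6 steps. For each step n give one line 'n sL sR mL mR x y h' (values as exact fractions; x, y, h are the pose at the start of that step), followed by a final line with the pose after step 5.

n=0: pose=(-1,-3,W); sL=60/229, sR=60/289; mL=-60/289, mR=-3600/66181; mL+mR=-60/229 → advance -1; mR−mL=10140/66181 → turn +1·90°
n=1: pose=(0,-3,S); sL=2/3, sR=10/39; mL=-10/39, mR=-16/39; mL+mR=-2/3 → advance -1; mR−mL=-2/13 → turn -1·90°
n=2: pose=(0,-2,W); sL=12/41, sR=60/277; mL=-60/277, mR=-864/11357; mL+mR=-12/41 → advance -1; mR−mL=1596/11357 → turn +1·90°
n=3: pose=(1,-2,S); sL=3/4, sR=15/53; mL=-15/53, mR=-99/212; mL+mR=-3/4 → advance -1; mR−mL=-39/212 → turn -1·90°
n=4: pose=(1,-1,W); sL=12/37, sR=60/269; mL=-60/269, mR=-1008/9953; mL+mR=-12/37 → advance -1; mR−mL=1212/9953 → turn +1·90°
n=5: pose=(2,-1,S); sL=30/37, sR=30/97; mL=-30/97, mR=-1800/3589; mL+mR=-30/37 → advance -1; mR−mL=-690/3589 → turn -1·90°

0 60/229 60/289 -60/289 -3600/66181 -1 -3 W
1 2/3 10/39 -10/39 -16/39 0 -3 S
2 12/41 60/277 -60/277 -864/11357 0 -2 W
3 3/4 15/53 -15/53 -99/212 1 -2 S
4 12/37 60/269 -60/269 -1008/9953 1 -1 W
5 30/37 30/97 -30/97 -1800/3589 2 -1 S
final 2 0 W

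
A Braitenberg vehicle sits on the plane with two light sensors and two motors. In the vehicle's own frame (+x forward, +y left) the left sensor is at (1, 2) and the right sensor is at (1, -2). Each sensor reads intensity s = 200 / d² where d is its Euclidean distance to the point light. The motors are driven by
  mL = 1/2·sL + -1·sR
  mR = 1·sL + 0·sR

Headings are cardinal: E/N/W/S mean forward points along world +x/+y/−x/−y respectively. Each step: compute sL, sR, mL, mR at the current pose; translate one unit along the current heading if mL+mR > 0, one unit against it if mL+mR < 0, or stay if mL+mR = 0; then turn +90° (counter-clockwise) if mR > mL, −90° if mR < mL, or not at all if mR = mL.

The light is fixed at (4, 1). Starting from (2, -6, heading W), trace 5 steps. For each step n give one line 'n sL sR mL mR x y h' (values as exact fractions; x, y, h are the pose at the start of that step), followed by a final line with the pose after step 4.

0 20/9 100/17 -730/153 20/9 2 -6 W
1 40/13 200/73 -1140/949 40/13 3 -6 S
2 50/9 2 7/9 50/9 3 -7 E
3 200/53 200/53 -100/53 200/53 4 -7 N
4 100/41 100/13 -3450/533 100/41 4 -6 W
final 5 -6 S

n=0: pose=(2,-6,W); sL=20/9, sR=100/17; mL=-730/153, mR=20/9; mL+mR=-130/51 → advance -1; mR−mL=1070/153 → turn +1·90°
n=1: pose=(3,-6,S); sL=40/13, sR=200/73; mL=-1140/949, mR=40/13; mL+mR=1780/949 → advance +1; mR−mL=4060/949 → turn +1·90°
n=2: pose=(3,-7,E); sL=50/9, sR=2; mL=7/9, mR=50/9; mL+mR=19/3 → advance +1; mR−mL=43/9 → turn +1·90°
n=3: pose=(4,-7,N); sL=200/53, sR=200/53; mL=-100/53, mR=200/53; mL+mR=100/53 → advance +1; mR−mL=300/53 → turn +1·90°
n=4: pose=(4,-6,W); sL=100/41, sR=100/13; mL=-3450/533, mR=100/41; mL+mR=-2150/533 → advance -1; mR−mL=4750/533 → turn +1·90°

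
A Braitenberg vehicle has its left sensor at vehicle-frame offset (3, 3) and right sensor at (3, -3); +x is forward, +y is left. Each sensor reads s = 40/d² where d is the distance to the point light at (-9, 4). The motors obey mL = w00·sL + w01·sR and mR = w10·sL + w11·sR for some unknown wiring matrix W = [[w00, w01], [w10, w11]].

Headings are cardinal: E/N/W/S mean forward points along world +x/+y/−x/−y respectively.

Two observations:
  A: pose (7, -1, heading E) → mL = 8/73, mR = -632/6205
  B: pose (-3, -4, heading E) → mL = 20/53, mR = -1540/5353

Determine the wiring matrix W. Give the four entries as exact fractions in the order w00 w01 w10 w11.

1 0 -1/2 -1/2

obs A: pose=(7,-1,E) → sL=8/73, sR=8/85, mL=8/73, mR=-632/6205
obs B: pose=(-3,-4,E) → sL=20/53, sR=20/101, mL=20/53, mR=-1540/5353
sensor matrix S = [[8/73, 8/85], [20/53, 20/101]]; det S = -91776/6643073
solve [mL_A; mL_B] = S·[w00; w01] and [mR_A; mR_B] = S·[w10; w11]:
  w00 = 1, w01 = 0, w10 = -1/2, w11 = -1/2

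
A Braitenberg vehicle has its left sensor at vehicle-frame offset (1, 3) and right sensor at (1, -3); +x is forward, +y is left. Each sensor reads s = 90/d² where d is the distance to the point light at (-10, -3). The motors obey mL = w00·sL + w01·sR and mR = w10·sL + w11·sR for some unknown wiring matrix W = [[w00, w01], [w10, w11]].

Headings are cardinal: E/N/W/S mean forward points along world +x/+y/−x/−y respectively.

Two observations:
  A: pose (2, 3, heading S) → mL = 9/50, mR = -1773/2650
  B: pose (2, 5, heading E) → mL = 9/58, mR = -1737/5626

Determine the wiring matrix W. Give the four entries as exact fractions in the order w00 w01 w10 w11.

1/2 0 1/2 -1

obs A: pose=(2,3,S) → sL=9/25, sR=45/53, mL=9/50, mR=-1773/2650
obs B: pose=(2,5,E) → sL=9/29, sR=45/97, mL=9/58, mR=-1737/5626
sensor matrix S = [[9/25, 45/53], [9/29, 45/97]]; det S = -71928/745445
solve [mL_A; mL_B] = S·[w00; w01] and [mR_A; mR_B] = S·[w10; w11]:
  w00 = 1/2, w01 = 0, w10 = 1/2, w11 = -1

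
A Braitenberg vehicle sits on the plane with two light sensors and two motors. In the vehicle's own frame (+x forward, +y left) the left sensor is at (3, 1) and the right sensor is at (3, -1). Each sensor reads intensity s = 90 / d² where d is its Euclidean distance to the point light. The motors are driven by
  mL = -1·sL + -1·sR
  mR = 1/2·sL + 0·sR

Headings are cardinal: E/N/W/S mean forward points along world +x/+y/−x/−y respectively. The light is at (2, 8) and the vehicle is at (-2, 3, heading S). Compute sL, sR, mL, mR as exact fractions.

left sensor world pos  = (-1, 0); dL² = 73
right sensor world pos = (-3, 0); dR² = 89
sL = 90/73 = 90/73
sR = 90/89 = 90/89
mL = -1·sL + -1·sR = -14580/6497
mR = 1/2·sL + 0·sR = 45/73

90/73 90/89 -14580/6497 45/73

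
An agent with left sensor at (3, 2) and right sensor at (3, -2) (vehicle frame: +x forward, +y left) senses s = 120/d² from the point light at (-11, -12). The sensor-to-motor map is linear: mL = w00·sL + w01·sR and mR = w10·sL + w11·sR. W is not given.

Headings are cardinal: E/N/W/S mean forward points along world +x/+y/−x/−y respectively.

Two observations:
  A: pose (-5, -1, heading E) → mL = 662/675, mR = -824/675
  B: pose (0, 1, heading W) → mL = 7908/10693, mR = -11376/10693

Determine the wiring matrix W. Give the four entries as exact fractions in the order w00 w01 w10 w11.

obs A: pose=(-5,-1,E) → sL=12/25, sR=20/27, mL=662/675, mR=-824/675
obs B: pose=(0,1,W) → sL=24/37, sR=120/289, mL=7908/10693, mR=-11376/10693
sensor matrix S = [[12/25, 20/27], [24/37, 120/289]]; det S = -135296/481185
solve [mL_A; mL_B] = S·[w00; w01] and [mR_A; mR_B] = S·[w10; w11]:
  w00 = 1/2, w01 = 1, w10 = -1, w11 = -1

1/2 1 -1 -1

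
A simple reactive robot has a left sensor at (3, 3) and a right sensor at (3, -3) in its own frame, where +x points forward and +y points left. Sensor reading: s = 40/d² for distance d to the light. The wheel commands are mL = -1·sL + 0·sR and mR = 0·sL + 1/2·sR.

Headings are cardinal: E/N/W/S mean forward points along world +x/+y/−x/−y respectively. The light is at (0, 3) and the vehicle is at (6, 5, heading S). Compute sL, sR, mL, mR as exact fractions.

left sensor world pos  = (9, 2); dL² = 82
right sensor world pos = (3, 2); dR² = 10
sL = 40/82 = 20/41
sR = 40/10 = 4
mL = -1·sL + 0·sR = -20/41
mR = 0·sL + 1/2·sR = 2

20/41 4 -20/41 2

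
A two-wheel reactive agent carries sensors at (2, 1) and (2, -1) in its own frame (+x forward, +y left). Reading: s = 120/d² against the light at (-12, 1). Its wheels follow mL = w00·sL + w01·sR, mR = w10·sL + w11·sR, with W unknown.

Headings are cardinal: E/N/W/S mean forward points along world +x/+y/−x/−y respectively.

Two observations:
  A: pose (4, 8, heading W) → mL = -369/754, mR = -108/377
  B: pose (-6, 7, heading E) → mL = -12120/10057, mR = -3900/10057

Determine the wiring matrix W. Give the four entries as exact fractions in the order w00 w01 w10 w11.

obs A: pose=(4,8,W) → sL=15/29, sR=6/13, mL=-369/754, mR=-108/377
obs B: pose=(-6,7,E) → sL=120/113, sR=120/89, mL=-12120/10057, mR=-3900/10057
sensor matrix S = [[15/29, 6/13], [120/113, 120/89]]; det S = 785880/3791489
solve [mL_A; mL_B] = S·[w00; w01] and [mR_A; mR_B] = S·[w10; w11]:
  w00 = -1/2, w01 = -1/2, w10 = -1, w11 = 1/2

-1/2 -1/2 -1 1/2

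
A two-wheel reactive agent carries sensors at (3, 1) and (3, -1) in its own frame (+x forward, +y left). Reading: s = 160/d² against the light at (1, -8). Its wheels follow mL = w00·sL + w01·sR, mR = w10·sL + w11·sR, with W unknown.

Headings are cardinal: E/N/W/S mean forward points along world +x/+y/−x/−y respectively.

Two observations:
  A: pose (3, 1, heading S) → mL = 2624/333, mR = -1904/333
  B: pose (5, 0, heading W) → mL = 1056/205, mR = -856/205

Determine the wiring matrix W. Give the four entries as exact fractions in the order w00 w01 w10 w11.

obs A: pose=(3,1,S) → sL=32/9, sR=160/37, mL=2624/333, mR=-1904/333
obs B: pose=(5,0,W) → sL=16/5, sR=80/41, mL=1056/205, mR=-856/205
sensor matrix S = [[32/9, 160/37], [16/5, 80/41]]; det S = -94208/13653
solve [mL_A; mL_B] = S·[w00; w01] and [mR_A; mR_B] = S·[w10; w11]:
  w00 = 1, w01 = 1, w10 = -1, w11 = -1/2

1 1 -1 -1/2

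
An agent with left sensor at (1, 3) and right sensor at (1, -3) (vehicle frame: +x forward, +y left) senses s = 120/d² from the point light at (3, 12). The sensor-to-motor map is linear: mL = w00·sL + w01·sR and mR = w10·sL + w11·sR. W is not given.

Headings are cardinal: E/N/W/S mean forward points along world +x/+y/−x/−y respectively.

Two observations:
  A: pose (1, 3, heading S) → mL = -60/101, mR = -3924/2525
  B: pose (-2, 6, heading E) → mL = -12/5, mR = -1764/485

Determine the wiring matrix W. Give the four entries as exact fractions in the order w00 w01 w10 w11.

obs A: pose=(1,3,S) → sL=120/101, sR=24/25, mL=-60/101, mR=-3924/2525
obs B: pose=(-2,6,E) → sL=24/5, sR=120/97, mL=-12/5, mR=-1764/485
sensor matrix S = [[120/101, 24/25], [24/5, 120/97]]; det S = -3843072/1224625
solve [mL_A; mL_B] = S·[w00; w01] and [mR_A; mR_B] = S·[w10; w11]:
  w00 = -1/2, w01 = 0, w10 = -1/2, w11 = -1

-1/2 0 -1/2 -1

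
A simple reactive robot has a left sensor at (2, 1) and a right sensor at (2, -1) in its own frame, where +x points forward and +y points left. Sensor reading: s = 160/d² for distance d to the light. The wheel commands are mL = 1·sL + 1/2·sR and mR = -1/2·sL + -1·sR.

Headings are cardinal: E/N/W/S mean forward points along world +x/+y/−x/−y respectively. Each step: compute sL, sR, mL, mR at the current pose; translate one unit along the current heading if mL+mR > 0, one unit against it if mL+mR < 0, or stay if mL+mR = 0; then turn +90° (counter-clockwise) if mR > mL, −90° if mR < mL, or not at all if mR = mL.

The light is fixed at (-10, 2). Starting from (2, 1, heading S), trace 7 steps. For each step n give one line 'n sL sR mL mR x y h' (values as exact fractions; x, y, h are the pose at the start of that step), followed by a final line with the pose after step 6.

n=0: pose=(2,1,S); sL=80/89, sR=16/13; mL=1752/1157, mR=-1944/1157; mL+mR=-192/1157 → advance -1; mR−mL=-3696/1157 → turn -1·90°
n=1: pose=(2,2,W); sL=160/101, sR=160/101; mL=240/101, mR=-240/101; mL+mR=0 → advance +0; mR−mL=-480/101 → turn -1·90°
n=2: pose=(2,2,N); sL=32/25, sR=160/173; mL=7536/4325, mR=-6768/4325; mL+mR=768/4325 → advance +1; mR−mL=-14304/4325 → turn -1·90°
n=3: pose=(2,3,E); sL=4/5, sR=40/49; mL=296/245, mR=-298/245; mL+mR=-2/245 → advance -1; mR−mL=-594/245 → turn -1·90°
n=4: pose=(1,3,S); sL=32/29, sR=160/101; mL=5552/2929, mR=-6256/2929; mL+mR=-704/2929 → advance -1; mR−mL=-11808/2929 → turn -1·90°
n=5: pose=(1,4,W); sL=80/41, sR=16/9; mL=1048/369, mR=-1016/369; mL+mR=32/369 → advance +1; mR−mL=-688/123 → turn -1·90°
n=6: pose=(0,4,N); sL=160/97, sR=160/137; mL=29680/13289, mR=-26480/13289; mL+mR=3200/13289 → advance +1; mR−mL=-56160/13289 → turn -1·90°

0 80/89 16/13 1752/1157 -1944/1157 2 1 S
1 160/101 160/101 240/101 -240/101 2 2 W
2 32/25 160/173 7536/4325 -6768/4325 2 2 N
3 4/5 40/49 296/245 -298/245 2 3 E
4 32/29 160/101 5552/2929 -6256/2929 1 3 S
5 80/41 16/9 1048/369 -1016/369 1 4 W
6 160/97 160/137 29680/13289 -26480/13289 0 4 N
final 0 5 E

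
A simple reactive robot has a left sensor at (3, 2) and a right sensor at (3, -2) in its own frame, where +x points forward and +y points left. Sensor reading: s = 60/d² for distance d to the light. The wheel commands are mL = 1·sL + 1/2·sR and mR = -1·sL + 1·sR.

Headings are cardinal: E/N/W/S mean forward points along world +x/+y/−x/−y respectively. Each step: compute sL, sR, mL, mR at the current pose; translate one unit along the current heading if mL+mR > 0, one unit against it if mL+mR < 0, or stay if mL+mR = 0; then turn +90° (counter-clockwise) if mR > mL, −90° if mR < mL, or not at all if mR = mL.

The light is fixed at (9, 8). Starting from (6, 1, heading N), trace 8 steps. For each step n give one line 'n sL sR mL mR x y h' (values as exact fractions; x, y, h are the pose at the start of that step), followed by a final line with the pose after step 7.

n=0: pose=(6,1,N); sL=60/41, sR=60/17; mL=2250/697, mR=1440/697; mL+mR=90/17 → advance +1; mR−mL=-810/697 → turn -1·90°
n=1: pose=(6,2,E); sL=15/4, sR=15/16; mL=135/32, mR=-45/16; mL+mR=45/32 → advance +1; mR−mL=-225/32 → turn -1·90°
n=2: pose=(7,2,S); sL=20/27, sR=60/97; mL=2750/2619, mR=-320/2619; mL+mR=90/97 → advance +1; mR−mL=-3070/2619 → turn -1·90°
n=3: pose=(7,1,W); sL=30/53, sR=6/5; mL=309/265, mR=168/265; mL+mR=9/5 → advance +1; mR−mL=-141/265 → turn -1·90°
n=4: pose=(6,1,N); sL=60/41, sR=60/17; mL=2250/697, mR=1440/697; mL+mR=90/17 → advance +1; mR−mL=-810/697 → turn -1·90°
n=5: pose=(6,2,E); sL=15/4, sR=15/16; mL=135/32, mR=-45/16; mL+mR=45/32 → advance +1; mR−mL=-225/32 → turn -1·90°
n=6: pose=(7,2,S); sL=20/27, sR=60/97; mL=2750/2619, mR=-320/2619; mL+mR=90/97 → advance +1; mR−mL=-3070/2619 → turn -1·90°
n=7: pose=(7,1,W); sL=30/53, sR=6/5; mL=309/265, mR=168/265; mL+mR=9/5 → advance +1; mR−mL=-141/265 → turn -1·90°

0 60/41 60/17 2250/697 1440/697 6 1 N
1 15/4 15/16 135/32 -45/16 6 2 E
2 20/27 60/97 2750/2619 -320/2619 7 2 S
3 30/53 6/5 309/265 168/265 7 1 W
4 60/41 60/17 2250/697 1440/697 6 1 N
5 15/4 15/16 135/32 -45/16 6 2 E
6 20/27 60/97 2750/2619 -320/2619 7 2 S
7 30/53 6/5 309/265 168/265 7 1 W
final 6 1 N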